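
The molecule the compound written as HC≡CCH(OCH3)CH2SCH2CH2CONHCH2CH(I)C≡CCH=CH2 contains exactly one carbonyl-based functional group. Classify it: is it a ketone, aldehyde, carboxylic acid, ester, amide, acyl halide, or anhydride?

The carbonyl is in the CH2CONHCH2 segment: –C(=O)–N– linkage → amide (the N is not an amine).

amide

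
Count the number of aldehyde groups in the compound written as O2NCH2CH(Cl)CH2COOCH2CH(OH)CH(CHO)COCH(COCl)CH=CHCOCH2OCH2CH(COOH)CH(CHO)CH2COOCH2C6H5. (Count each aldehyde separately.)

Taking each segment in turn:
  O2NCH2: –NO2 on carbon → nitro group.
  CH(Cl): halogen on an sp³ carbon → alkyl halide.
  CH2COOCH2: –C(=O)–O–C with C on the carbonyl side → ester.
  CH(OH): –OH on an sp³ carbon → alcohol (secondary).
  CH(CHO): pendant –CHO: carbonyl C bonded to C and H → aldehyde.
  CO: –C(=O)– with carbon on both sides → ketone.
  CH(COCl): pendant –C(=O)X: carbonyl C bonded to C and halogen → acyl halide.
  CH=CH: C=C double bond → alkene.
  CO: –C(=O)– with carbon on both sides → ketone.
  CH2OCH2: C–O–C with sp³ carbons on both sides and no adjacent C=O → ether.
  CH(COOH): pendant –COOH: carbonyl C bonded to C and –OH → carboxylic acid.
  CH(CHO): pendant –CHO: carbonyl C bonded to C and H → aldehyde.
  CH2COOCH2: –C(=O)–O–C with C on the carbonyl side → ester.
  C6H5: –C6H5 phenyl ring → arene.
Aldehyde appears at: CH(CHO), CH(CHO) → 2.

2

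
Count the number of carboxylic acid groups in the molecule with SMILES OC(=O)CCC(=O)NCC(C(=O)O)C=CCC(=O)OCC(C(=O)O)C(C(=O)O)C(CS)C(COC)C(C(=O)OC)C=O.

Reading the structure from left to right:
  HOOC: –COOH: carbonyl C bonded to –OH and C → carboxylic acid (the –OH is not a separate alcohol).
  CH2CONHCH2: –C(=O)–N– linkage → amide (the N is not an amine).
  CH(COOH): pendant –COOH: carbonyl C bonded to C and –OH → carboxylic acid.
  CH=CH: C=C double bond → alkene.
  CH2COOCH2: –C(=O)–O–C with C on the carbonyl side → ester.
  CH(COOH): pendant –COOH: carbonyl C bonded to C and –OH → carboxylic acid.
  CH(COOH): pendant –COOH: carbonyl C bonded to C and –OH → carboxylic acid.
  CH(CH2SH): pendant –CH2SH → thiol.
  CH(CH2OCH3): pendant –CH2OCH3: C–O–C linkage → ether.
  CH(COOCH3): pendant –COOCH3: carbonyl C bonded to C and –OCH3 → ester.
  CHO: terminal –CHO: carbonyl C bonded to H and C → aldehyde.
Carboxylic acid appears at: HOOC, CH(COOH), CH(COOH), CH(COOH) → 4.

4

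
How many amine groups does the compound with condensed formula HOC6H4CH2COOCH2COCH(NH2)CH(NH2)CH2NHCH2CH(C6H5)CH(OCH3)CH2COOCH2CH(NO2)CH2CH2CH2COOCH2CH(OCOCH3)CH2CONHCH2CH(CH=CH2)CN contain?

3

Taking each segment in turn:
  HOC6H4: –OH attached directly to an aromatic ring → phenol (not alcohol); the ring itself is an arene.
  CH2COOCH2: –C(=O)–O–C with C on the carbonyl side → ester.
  CO: –C(=O)– with carbon on both sides → ketone.
  CH(NH2): –NH2 on an sp³ carbon with no adjacent C=O → amine.
  CH(NH2): –NH2 on an sp³ carbon with no adjacent C=O → amine.
  CH2NHCH2: C–N–C with sp³ carbons and no adjacent C=O → amine (secondary).
  CH(C6H5): pendant –C6H5: benzene ring → arene.
  CH(OCH3): pendant –OCH3: C–O–C with sp³ C, no adjacent C=O → ether.
  CH2COOCH2: –C(=O)–O–C with C on the carbonyl side → ester.
  CH(NO2): –NO2 on an sp³ carbon → nitro (the N=O is not a carbonyl).
  CH2COOCH2: –C(=O)–O–C with C on the carbonyl side → ester.
  CH(OCOCH3): pendant –OC(=O)CH3: an acyloxy group → ester.
  CH2CONHCH2: –C(=O)–N– linkage → amide (the N is not an amine).
  CH(CH=CH2): pendant –CH=CH2: C=C double bond → alkene.
  CN: –C≡N: carbon triple-bonded to nitrogen → nitrile.
Amine appears at: CH(NH2), CH(NH2), CH2NHCH2 → 3.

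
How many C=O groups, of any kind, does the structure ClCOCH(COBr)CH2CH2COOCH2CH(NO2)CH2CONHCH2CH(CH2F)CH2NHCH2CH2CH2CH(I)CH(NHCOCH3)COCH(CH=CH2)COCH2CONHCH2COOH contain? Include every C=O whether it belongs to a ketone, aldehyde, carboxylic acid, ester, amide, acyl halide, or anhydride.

ClCO: acyl halide, 1 C=O (running total 1).
CH(COBr): acyl halide, 1 C=O (running total 2).
CH2COOCH2: ester, 1 C=O (running total 3).
CH2CONHCH2: amide, 1 C=O (running total 4).
CH(NHCOCH3): amide, 1 C=O (running total 5).
CO: ketone, 1 C=O (running total 6).
CO: ketone, 1 C=O (running total 7).
CH2CONHCH2: amide, 1 C=O (running total 8).
COOH: carboxylic acid, 1 C=O (running total 9).

9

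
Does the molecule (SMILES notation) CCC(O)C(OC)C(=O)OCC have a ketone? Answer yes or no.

no

Reading the structure from left to right:
  CH(OH): –OH on an sp³ carbon → alcohol (secondary).
  CH(OCH3): pendant –OCH3: C–O–C with sp³ C, no adjacent C=O → ether.
  COOCH2CH3: –C(=O)OCH2CH3: carbonyl C bonded to C and to –OEt → ester.
In COOCH2CH3, the C=O is bonded to an –O–C group, which defines an ester, not a ketone.
The groups actually present are: alcohol, ester, ether.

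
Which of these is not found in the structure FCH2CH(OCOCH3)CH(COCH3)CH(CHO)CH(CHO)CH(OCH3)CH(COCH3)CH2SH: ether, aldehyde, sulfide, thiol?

aldehyde: present (CH(CHO) — pendant –CHO: carbonyl C bonded to C and H → aldehyde).
ether: present (CH(OCH3) — pendant –OCH3: C–O–C with sp³ C, no adjacent C=O → ether).
thiol: present (CH2SH — –SH on an sp³ carbon → thiol).
sulfide: no segment matches this pattern.

sulfide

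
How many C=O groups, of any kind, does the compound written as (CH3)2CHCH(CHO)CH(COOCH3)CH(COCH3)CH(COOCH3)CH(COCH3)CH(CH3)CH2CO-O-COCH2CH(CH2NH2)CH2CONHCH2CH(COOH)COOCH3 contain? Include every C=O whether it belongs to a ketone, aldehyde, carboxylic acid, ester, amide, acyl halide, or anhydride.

10

CH(CHO): aldehyde, 1 C=O (running total 1).
CH(COOCH3): ester, 1 C=O (running total 2).
CH(COCH3): ketone, 1 C=O (running total 3).
CH(COOCH3): ester, 1 C=O (running total 4).
CH(COCH3): ketone, 1 C=O (running total 5).
CH2CO-O-COCH2: anhydride, 2 C=O (running total 7).
CH2CONHCH2: amide, 1 C=O (running total 8).
CH(COOH): carboxylic acid, 1 C=O (running total 9).
COOCH3: ester, 1 C=O (running total 10).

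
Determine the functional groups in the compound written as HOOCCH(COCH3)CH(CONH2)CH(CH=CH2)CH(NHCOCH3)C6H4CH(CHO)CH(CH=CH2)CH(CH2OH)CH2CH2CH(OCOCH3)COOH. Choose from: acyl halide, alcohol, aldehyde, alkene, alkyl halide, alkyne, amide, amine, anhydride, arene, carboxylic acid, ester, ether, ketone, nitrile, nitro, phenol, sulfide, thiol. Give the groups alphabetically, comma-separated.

alcohol, aldehyde, alkene, amide, arene, carboxylic acid, ester, ketone

Reading the structure from left to right:
  HOOC: –COOH: carbonyl C bonded to –OH and C → carboxylic acid (the –OH is not a separate alcohol).
  CH(COCH3): pendant –COCH3: carbonyl C bonded to two carbons → ketone.
  CH(CONH2): pendant –CONH2: carbonyl C bonded to C and N → amide.
  CH(CH=CH2): pendant –CH=CH2: C=C double bond → alkene.
  CH(NHCOCH3): pendant –NHC(=O)CH3: N bonded to a carbonyl → amide (not amine).
  C6H4: para-disubstituted benzene ring → arene.
  CH(CHO): pendant –CHO: carbonyl C bonded to C and H → aldehyde.
  CH(CH=CH2): pendant –CH=CH2: C=C double bond → alkene.
  CH(CH2OH): pendant –CH2OH on an sp³ backbone C → alcohol.
  CH(OCOCH3): pendant –OC(=O)CH3: an acyloxy group → ester.
  COOH: –COOH: carbonyl C bonded to –OH and C → carboxylic acid (the –OH is not a separate alcohol).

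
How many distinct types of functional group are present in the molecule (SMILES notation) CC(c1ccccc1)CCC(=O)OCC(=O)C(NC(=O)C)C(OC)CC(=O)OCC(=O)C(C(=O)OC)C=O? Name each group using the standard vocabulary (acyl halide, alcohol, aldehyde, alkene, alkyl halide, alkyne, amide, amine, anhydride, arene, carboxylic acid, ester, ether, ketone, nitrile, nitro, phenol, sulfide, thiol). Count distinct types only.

6

pendant –C6H5: benzene ring → arene.
–C(=O)–O–C with C on the carbonyl side → ester.
–C(=O)– with carbon on both sides → ketone.
pendant –NHC(=O)CH3: N bonded to a carbonyl → amide (not amine).
pendant –OCH3: C–O–C with sp³ C, no adjacent C=O → ether.
–C(=O)–O–C with C on the carbonyl side → ester.
–C(=O)– with carbon on both sides → ketone.
pendant –COOCH3: carbonyl C bonded to C and –OCH3 → ester.
terminal –CHO: carbonyl C bonded to H and C → aldehyde.
Distinct types present: aldehyde, amide, arene, ester, ether, ketone.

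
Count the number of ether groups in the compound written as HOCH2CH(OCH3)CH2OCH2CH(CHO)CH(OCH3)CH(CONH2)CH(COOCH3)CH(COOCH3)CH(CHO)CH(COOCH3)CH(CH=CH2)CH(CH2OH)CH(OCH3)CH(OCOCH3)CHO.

Taking each segment in turn:
  HOCH2: HO– on an sp³ carbon → alcohol.
  CH(OCH3): pendant –OCH3: C–O–C with sp³ C, no adjacent C=O → ether.
  CH2OCH2: C–O–C with sp³ carbons on both sides and no adjacent C=O → ether.
  CH(CHO): pendant –CHO: carbonyl C bonded to C and H → aldehyde.
  CH(OCH3): pendant –OCH3: C–O–C with sp³ C, no adjacent C=O → ether.
  CH(CONH2): pendant –CONH2: carbonyl C bonded to C and N → amide.
  CH(COOCH3): pendant –COOCH3: carbonyl C bonded to C and –OCH3 → ester.
  CH(COOCH3): pendant –COOCH3: carbonyl C bonded to C and –OCH3 → ester.
  CH(CHO): pendant –CHO: carbonyl C bonded to C and H → aldehyde.
  CH(COOCH3): pendant –COOCH3: carbonyl C bonded to C and –OCH3 → ester.
  CH(CH=CH2): pendant –CH=CH2: C=C double bond → alkene.
  CH(CH2OH): pendant –CH2OH on an sp³ backbone C → alcohol.
  CH(OCH3): pendant –OCH3: C–O–C with sp³ C, no adjacent C=O → ether.
  CH(OCOCH3): pendant –OC(=O)CH3: an acyloxy group → ester.
  CHO: terminal –CHO: carbonyl C bonded to H and C → aldehyde.
Ether appears at: CH(OCH3), CH2OCH2, CH(OCH3), CH(OCH3) → 4.

4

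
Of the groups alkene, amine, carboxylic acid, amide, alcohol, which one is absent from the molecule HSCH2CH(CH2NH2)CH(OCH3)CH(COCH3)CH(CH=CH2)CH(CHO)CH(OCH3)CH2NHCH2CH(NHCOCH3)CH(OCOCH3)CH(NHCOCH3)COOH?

amine: present (CH(CH2NH2) — pendant –CH2NH2: N on sp³ C, no adjacent C=O → amine).
alkene: present (CH(CH=CH2) — pendant –CH=CH2: C=C double bond → alkene).
carboxylic acid: present (COOH — –COOH: carbonyl C bonded to –OH and C → carboxylic acid (the –OH is not a separate alcohol)).
amide: present (CH(NHCOCH3) — pendant –NHC(=O)CH3: N bonded to a carbonyl → amide (not amine)).
alcohol: absent. In COOH, the –OH sits on a carbonyl carbon, making it part of a carboxylic acid, not an alcohol.

alcohol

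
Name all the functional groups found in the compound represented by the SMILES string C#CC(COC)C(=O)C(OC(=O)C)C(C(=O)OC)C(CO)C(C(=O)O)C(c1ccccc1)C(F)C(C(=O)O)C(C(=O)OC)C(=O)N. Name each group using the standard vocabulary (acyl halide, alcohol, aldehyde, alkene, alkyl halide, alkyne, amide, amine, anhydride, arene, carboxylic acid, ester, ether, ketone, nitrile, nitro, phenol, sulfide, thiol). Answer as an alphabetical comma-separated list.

alcohol, alkyl halide, alkyne, amide, arene, carboxylic acid, ester, ether, ketone

Working along the chain:
  HC≡C: C≡C triple bond → alkyne.
  CH(CH2OCH3): pendant –CH2OCH3: C–O–C linkage → ether.
  CO: –C(=O)– with carbon on both sides → ketone.
  CH(OCOCH3): pendant –OC(=O)CH3: an acyloxy group → ester.
  CH(COOCH3): pendant –COOCH3: carbonyl C bonded to C and –OCH3 → ester.
  CH(CH2OH): pendant –CH2OH on an sp³ backbone C → alcohol.
  CH(COOH): pendant –COOH: carbonyl C bonded to C and –OH → carboxylic acid.
  CH(C6H5): pendant –C6H5: benzene ring → arene.
  CH(F): halogen on an sp³ carbon → alkyl halide.
  CH(COOH): pendant –COOH: carbonyl C bonded to C and –OH → carboxylic acid.
  CH(COOCH3): pendant –COOCH3: carbonyl C bonded to C and –OCH3 → ester.
  CONH2: –C(=O)NH2: carbonyl C bonded to C and to N → amide (the N is not a separate amine).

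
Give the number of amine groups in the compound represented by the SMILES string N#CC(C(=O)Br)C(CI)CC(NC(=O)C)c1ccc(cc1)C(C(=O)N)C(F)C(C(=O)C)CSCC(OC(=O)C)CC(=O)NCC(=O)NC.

N≡C–: carbon triple-bonded to nitrogen → nitrile.
pendant –C(=O)X: carbonyl C bonded to C and halogen → acyl halide.
pendant –CH2X: halogen on sp³ carbon → alkyl halide.
pendant –NHC(=O)CH3: N bonded to a carbonyl → amide (not amine).
para-disubstituted benzene ring → arene.
pendant –CONH2: carbonyl C bonded to C and N → amide.
halogen on an sp³ carbon → alkyl halide.
pendant –COCH3: carbonyl C bonded to two carbons → ketone.
C–S–C linkage → sulfide (thioether).
pendant –OC(=O)CH3: an acyloxy group → ester.
–C(=O)–N– linkage → amide (the N is not an amine).
–C(=O)NHCH3: carbonyl C bonded to C and to N → amide (the N is not an amine).
No segment is a amine: N≡C is nitrile, not amine; CH(NHCOCH3) is amide, not amine; CH(CONH2) is amide, not amine. → 0.

0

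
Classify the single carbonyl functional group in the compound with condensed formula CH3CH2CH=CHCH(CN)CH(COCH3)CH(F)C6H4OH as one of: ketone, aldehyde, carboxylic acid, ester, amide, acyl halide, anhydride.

ketone

The carbonyl is in the CH(COCH3) segment: pendant –COCH3: carbonyl C bonded to two carbons → ketone.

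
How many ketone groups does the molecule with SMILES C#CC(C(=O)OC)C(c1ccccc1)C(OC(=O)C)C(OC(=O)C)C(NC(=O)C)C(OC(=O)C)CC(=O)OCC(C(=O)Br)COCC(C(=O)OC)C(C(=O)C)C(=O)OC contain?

1

C≡C triple bond → alkyne.
pendant –COOCH3: carbonyl C bonded to C and –OCH3 → ester.
pendant –C6H5: benzene ring → arene.
pendant –OC(=O)CH3: an acyloxy group → ester.
pendant –OC(=O)CH3: an acyloxy group → ester.
pendant –NHC(=O)CH3: N bonded to a carbonyl → amide (not amine).
pendant –OC(=O)CH3: an acyloxy group → ester.
–C(=O)–O–C with C on the carbonyl side → ester.
pendant –C(=O)X: carbonyl C bonded to C and halogen → acyl halide.
C–O–C with sp³ carbons on both sides and no adjacent C=O → ether.
pendant –COOCH3: carbonyl C bonded to C and –OCH3 → ester.
pendant –COCH3: carbonyl C bonded to two carbons → ketone.
–C(=O)OCH3: carbonyl C bonded to C and to –OCH3 → ester (not ketone + ether).
Ketone appears at: CH(COCH3) → 1.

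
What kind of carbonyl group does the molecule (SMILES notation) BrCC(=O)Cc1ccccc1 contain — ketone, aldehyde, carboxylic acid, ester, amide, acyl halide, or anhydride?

The carbonyl is in the CO segment: –C(=O)– with carbon on both sides → ketone.

ketone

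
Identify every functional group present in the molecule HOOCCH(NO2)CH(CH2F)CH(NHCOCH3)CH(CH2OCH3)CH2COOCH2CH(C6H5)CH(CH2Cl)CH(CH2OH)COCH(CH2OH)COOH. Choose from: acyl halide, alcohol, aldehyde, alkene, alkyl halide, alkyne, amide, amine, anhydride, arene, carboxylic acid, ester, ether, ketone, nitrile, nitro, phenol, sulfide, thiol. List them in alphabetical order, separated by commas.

alcohol, alkyl halide, amide, arene, carboxylic acid, ester, ether, ketone, nitro

–COOH: carbonyl C bonded to –OH and C → carboxylic acid (the –OH is not a separate alcohol).
–NO2 on an sp³ carbon → nitro (the N=O is not a carbonyl).
pendant –CH2X: halogen on sp³ carbon → alkyl halide.
pendant –NHC(=O)CH3: N bonded to a carbonyl → amide (not amine).
pendant –CH2OCH3: C–O–C linkage → ether.
–C(=O)–O–C with C on the carbonyl side → ester.
pendant –C6H5: benzene ring → arene.
pendant –CH2X: halogen on sp³ carbon → alkyl halide.
pendant –CH2OH on an sp³ backbone C → alcohol.
–C(=O)– with carbon on both sides → ketone.
pendant –CH2OH on an sp³ backbone C → alcohol.
–COOH: carbonyl C bonded to –OH and C → carboxylic acid (the –OH is not a separate alcohol).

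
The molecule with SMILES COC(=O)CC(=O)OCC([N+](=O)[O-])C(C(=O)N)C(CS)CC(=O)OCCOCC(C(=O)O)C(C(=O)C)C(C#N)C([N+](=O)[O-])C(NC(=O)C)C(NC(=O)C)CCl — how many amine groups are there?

Taking each segment in turn:
  CH3OOC: CH3O–C(=O)–: carbonyl C bonded to C and to –OCH3 → ester (not ketone + ether).
  CH2COOCH2: –C(=O)–O–C with C on the carbonyl side → ester.
  CH(NO2): –NO2 on an sp³ carbon → nitro (the N=O is not a carbonyl).
  CH(CONH2): pendant –CONH2: carbonyl C bonded to C and N → amide.
  CH(CH2SH): pendant –CH2SH → thiol.
  CH2COOCH2: –C(=O)–O–C with C on the carbonyl side → ester.
  CH2OCH2: C–O–C with sp³ carbons on both sides and no adjacent C=O → ether.
  CH(COOH): pendant –COOH: carbonyl C bonded to C and –OH → carboxylic acid.
  CH(COCH3): pendant –COCH3: carbonyl C bonded to two carbons → ketone.
  CH(CN): pendant –C≡N: nitrile.
  CH(NO2): –NO2 on an sp³ carbon → nitro (the N=O is not a carbonyl).
  CH(NHCOCH3): pendant –NHC(=O)CH3: N bonded to a carbonyl → amide (not amine).
  CH(NHCOCH3): pendant –NHC(=O)CH3: N bonded to a carbonyl → amide (not amine).
  CH2Cl: halogen on an sp³ carbon → alkyl halide.
No segment is a amine: CH(NO2) is nitro, not amine; CH(CONH2) is amide, not amine; CH(CN) is nitrile, not amine. → 0.

0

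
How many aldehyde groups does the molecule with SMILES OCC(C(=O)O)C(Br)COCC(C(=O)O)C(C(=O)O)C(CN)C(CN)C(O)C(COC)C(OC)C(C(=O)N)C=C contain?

Taking each segment in turn:
  HOCH2: HO– on an sp³ carbon → alcohol.
  CH(COOH): pendant –COOH: carbonyl C bonded to C and –OH → carboxylic acid.
  CH(Br): halogen on an sp³ carbon → alkyl halide.
  CH2OCH2: C–O–C with sp³ carbons on both sides and no adjacent C=O → ether.
  CH(COOH): pendant –COOH: carbonyl C bonded to C and –OH → carboxylic acid.
  CH(COOH): pendant –COOH: carbonyl C bonded to C and –OH → carboxylic acid.
  CH(CH2NH2): pendant –CH2NH2: N on sp³ C, no adjacent C=O → amine.
  CH(CH2NH2): pendant –CH2NH2: N on sp³ C, no adjacent C=O → amine.
  CH(OH): –OH on an sp³ carbon → alcohol (secondary).
  CH(CH2OCH3): pendant –CH2OCH3: C–O–C linkage → ether.
  CH(OCH3): pendant –OCH3: C–O–C with sp³ C, no adjacent C=O → ether.
  CH(CONH2): pendant –CONH2: carbonyl C bonded to C and N → amide.
  CH=CH2: C=C double bond → alkene.
No segment is a aldehyde: CH(COOH) is carboxylic acid, not aldehyde; CH(COOH) is carboxylic acid, not aldehyde; CH(COOH) is carboxylic acid, not aldehyde. → 0.

0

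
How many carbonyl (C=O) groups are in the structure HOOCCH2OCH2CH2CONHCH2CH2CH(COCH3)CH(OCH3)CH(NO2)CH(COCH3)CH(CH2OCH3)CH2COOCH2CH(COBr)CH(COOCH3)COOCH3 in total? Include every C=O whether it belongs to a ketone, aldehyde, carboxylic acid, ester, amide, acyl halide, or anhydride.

HOOC: carboxylic acid, 1 C=O (running total 1).
CH2CONHCH2: amide, 1 C=O (running total 2).
CH(COCH3): ketone, 1 C=O (running total 3).
CH(COCH3): ketone, 1 C=O (running total 4).
CH2COOCH2: ester, 1 C=O (running total 5).
CH(COBr): acyl halide, 1 C=O (running total 6).
CH(COOCH3): ester, 1 C=O (running total 7).
COOCH3: ester, 1 C=O (running total 8).

8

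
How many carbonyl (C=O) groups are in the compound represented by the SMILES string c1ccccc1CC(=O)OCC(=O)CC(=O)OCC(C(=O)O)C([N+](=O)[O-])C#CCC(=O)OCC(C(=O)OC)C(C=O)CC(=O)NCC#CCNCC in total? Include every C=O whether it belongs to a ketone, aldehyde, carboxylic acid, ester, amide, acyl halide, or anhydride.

CH2COOCH2: ester, 1 C=O (running total 1).
CO: ketone, 1 C=O (running total 2).
CH2COOCH2: ester, 1 C=O (running total 3).
CH(COOH): carboxylic acid, 1 C=O (running total 4).
CH2COOCH2: ester, 1 C=O (running total 5).
CH(COOCH3): ester, 1 C=O (running total 6).
CH(CHO): aldehyde, 1 C=O (running total 7).
CH2CONHCH2: amide, 1 C=O (running total 8).

8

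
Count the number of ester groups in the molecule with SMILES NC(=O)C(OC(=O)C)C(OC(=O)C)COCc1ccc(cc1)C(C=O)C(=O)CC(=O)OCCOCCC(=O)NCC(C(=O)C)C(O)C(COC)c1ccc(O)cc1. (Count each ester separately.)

–C(=O)NH2: carbonyl C bonded to C and to N → amide (the N is not a separate amine).
pendant –OC(=O)CH3: an acyloxy group → ester.
pendant –OC(=O)CH3: an acyloxy group → ester.
C–O–C with sp³ carbons on both sides and no adjacent C=O → ether.
para-disubstituted benzene ring → arene.
pendant –CHO: carbonyl C bonded to C and H → aldehyde.
–C(=O)– with carbon on both sides → ketone.
–C(=O)–O–C with C on the carbonyl side → ester.
C–O–C with sp³ carbons on both sides and no adjacent C=O → ether.
–C(=O)–N– linkage → amide (the N is not an amine).
pendant –COCH3: carbonyl C bonded to two carbons → ketone.
–OH on an sp³ carbon → alcohol (secondary).
pendant –CH2OCH3: C–O–C linkage → ether.
–OH attached directly to an aromatic ring → phenol (not alcohol); the ring itself is an arene.
Ester appears at: CH(OCOCH3), CH(OCOCH3), CH2COOCH2 → 3.

3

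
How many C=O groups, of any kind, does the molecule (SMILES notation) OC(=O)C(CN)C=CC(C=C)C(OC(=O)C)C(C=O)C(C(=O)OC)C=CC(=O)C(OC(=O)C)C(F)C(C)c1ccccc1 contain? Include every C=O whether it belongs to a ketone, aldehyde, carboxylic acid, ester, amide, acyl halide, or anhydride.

6

HOOC: carboxylic acid, 1 C=O (running total 1).
CH(OCOCH3): ester, 1 C=O (running total 2).
CH(CHO): aldehyde, 1 C=O (running total 3).
CH(COOCH3): ester, 1 C=O (running total 4).
CO: ketone, 1 C=O (running total 5).
CH(OCOCH3): ester, 1 C=O (running total 6).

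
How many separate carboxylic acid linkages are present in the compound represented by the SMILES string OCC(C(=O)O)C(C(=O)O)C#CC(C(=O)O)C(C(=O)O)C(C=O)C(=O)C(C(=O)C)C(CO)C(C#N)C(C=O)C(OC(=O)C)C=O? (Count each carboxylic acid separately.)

Taking each segment in turn:
  HOCH2: HO– on an sp³ carbon → alcohol.
  CH(COOH): pendant –COOH: carbonyl C bonded to C and –OH → carboxylic acid.
  CH(COOH): pendant –COOH: carbonyl C bonded to C and –OH → carboxylic acid.
  C≡C: C≡C triple bond → alkyne.
  CH(COOH): pendant –COOH: carbonyl C bonded to C and –OH → carboxylic acid.
  CH(COOH): pendant –COOH: carbonyl C bonded to C and –OH → carboxylic acid.
  CH(CHO): pendant –CHO: carbonyl C bonded to C and H → aldehyde.
  CO: –C(=O)– with carbon on both sides → ketone.
  CH(COCH3): pendant –COCH3: carbonyl C bonded to two carbons → ketone.
  CH(CH2OH): pendant –CH2OH on an sp³ backbone C → alcohol.
  CH(CN): pendant –C≡N: nitrile.
  CH(CHO): pendant –CHO: carbonyl C bonded to C and H → aldehyde.
  CH(OCOCH3): pendant –OC(=O)CH3: an acyloxy group → ester.
  CHO: terminal –CHO: carbonyl C bonded to H and C → aldehyde.
Carboxylic acid appears at: CH(COOH), CH(COOH), CH(COOH), CH(COOH) → 4.

4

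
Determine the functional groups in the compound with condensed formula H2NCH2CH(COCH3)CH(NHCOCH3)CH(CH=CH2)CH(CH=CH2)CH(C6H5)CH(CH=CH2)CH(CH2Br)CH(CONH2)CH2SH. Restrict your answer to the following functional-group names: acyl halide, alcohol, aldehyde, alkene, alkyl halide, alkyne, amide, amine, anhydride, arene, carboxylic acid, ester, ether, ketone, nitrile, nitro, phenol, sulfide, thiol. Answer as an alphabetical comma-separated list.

alkene, alkyl halide, amide, amine, arene, ketone, thiol

–NH2 on an sp³ carbon with no adjacent C=O → amine.
pendant –COCH3: carbonyl C bonded to two carbons → ketone.
pendant –NHC(=O)CH3: N bonded to a carbonyl → amide (not amine).
pendant –CH=CH2: C=C double bond → alkene.
pendant –CH=CH2: C=C double bond → alkene.
pendant –C6H5: benzene ring → arene.
pendant –CH=CH2: C=C double bond → alkene.
pendant –CH2X: halogen on sp³ carbon → alkyl halide.
pendant –CONH2: carbonyl C bonded to C and N → amide.
–SH on an sp³ carbon → thiol.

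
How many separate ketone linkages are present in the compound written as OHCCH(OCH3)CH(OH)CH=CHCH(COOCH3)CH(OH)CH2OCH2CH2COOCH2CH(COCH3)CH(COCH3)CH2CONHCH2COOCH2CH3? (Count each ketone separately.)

Reading the structure from left to right:
  OHC: terminal –CHO: carbonyl C bonded to H and C → aldehyde.
  CH(OCH3): pendant –OCH3: C–O–C with sp³ C, no adjacent C=O → ether.
  CH(OH): –OH on an sp³ carbon → alcohol (secondary).
  CH=CH: C=C double bond → alkene.
  CH(COOCH3): pendant –COOCH3: carbonyl C bonded to C and –OCH3 → ester.
  CH(OH): –OH on an sp³ carbon → alcohol (secondary).
  CH2OCH2: C–O–C with sp³ carbons on both sides and no adjacent C=O → ether.
  CH2COOCH2: –C(=O)–O–C with C on the carbonyl side → ester.
  CH(COCH3): pendant –COCH3: carbonyl C bonded to two carbons → ketone.
  CH(COCH3): pendant –COCH3: carbonyl C bonded to two carbons → ketone.
  CH2CONHCH2: –C(=O)–N– linkage → amide (the N is not an amine).
  COOCH2CH3: –C(=O)OCH2CH3: carbonyl C bonded to C and to –OEt → ester.
Ketone appears at: CH(COCH3), CH(COCH3) → 2.

2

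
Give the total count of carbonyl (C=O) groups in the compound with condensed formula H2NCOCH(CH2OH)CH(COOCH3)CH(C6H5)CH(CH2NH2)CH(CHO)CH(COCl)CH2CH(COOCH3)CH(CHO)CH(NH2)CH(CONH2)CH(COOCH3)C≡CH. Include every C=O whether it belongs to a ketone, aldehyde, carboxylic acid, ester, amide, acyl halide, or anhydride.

H2NCO: amide, 1 C=O (running total 1).
CH(COOCH3): ester, 1 C=O (running total 2).
CH(CHO): aldehyde, 1 C=O (running total 3).
CH(COCl): acyl halide, 1 C=O (running total 4).
CH(COOCH3): ester, 1 C=O (running total 5).
CH(CHO): aldehyde, 1 C=O (running total 6).
CH(CONH2): amide, 1 C=O (running total 7).
CH(COOCH3): ester, 1 C=O (running total 8).

8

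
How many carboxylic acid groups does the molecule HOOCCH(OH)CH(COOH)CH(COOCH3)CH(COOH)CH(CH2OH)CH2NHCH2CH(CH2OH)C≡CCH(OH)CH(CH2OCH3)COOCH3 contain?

3

–COOH: carbonyl C bonded to –OH and C → carboxylic acid (the –OH is not a separate alcohol).
–OH on an sp³ carbon → alcohol (secondary).
pendant –COOH: carbonyl C bonded to C and –OH → carboxylic acid.
pendant –COOCH3: carbonyl C bonded to C and –OCH3 → ester.
pendant –COOH: carbonyl C bonded to C and –OH → carboxylic acid.
pendant –CH2OH on an sp³ backbone C → alcohol.
C–N–C with sp³ carbons and no adjacent C=O → amine (secondary).
pendant –CH2OH on an sp³ backbone C → alcohol.
C≡C triple bond → alkyne.
–OH on an sp³ carbon → alcohol (secondary).
pendant –CH2OCH3: C–O–C linkage → ether.
–C(=O)OCH3: carbonyl C bonded to C and to –OCH3 → ester (not ketone + ether).
Carboxylic acid appears at: HOOC, CH(COOH), CH(COOH) → 3.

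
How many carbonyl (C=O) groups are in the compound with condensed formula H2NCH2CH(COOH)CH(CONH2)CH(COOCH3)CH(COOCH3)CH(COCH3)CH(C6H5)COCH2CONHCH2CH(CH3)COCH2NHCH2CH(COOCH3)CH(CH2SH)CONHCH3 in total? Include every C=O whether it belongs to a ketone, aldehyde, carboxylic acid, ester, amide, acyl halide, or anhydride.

CH(COOH): carboxylic acid, 1 C=O (running total 1).
CH(CONH2): amide, 1 C=O (running total 2).
CH(COOCH3): ester, 1 C=O (running total 3).
CH(COOCH3): ester, 1 C=O (running total 4).
CH(COCH3): ketone, 1 C=O (running total 5).
CO: ketone, 1 C=O (running total 6).
CH2CONHCH2: amide, 1 C=O (running total 7).
CO: ketone, 1 C=O (running total 8).
CH(COOCH3): ester, 1 C=O (running total 9).
CONHCH3: amide, 1 C=O (running total 10).

10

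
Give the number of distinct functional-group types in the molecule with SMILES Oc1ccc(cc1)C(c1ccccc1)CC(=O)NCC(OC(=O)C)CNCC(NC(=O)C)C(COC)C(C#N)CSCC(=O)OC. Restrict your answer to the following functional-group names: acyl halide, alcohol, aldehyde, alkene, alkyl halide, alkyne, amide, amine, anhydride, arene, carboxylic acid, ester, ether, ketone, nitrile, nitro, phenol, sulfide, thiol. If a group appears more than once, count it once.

Taking each segment in turn:
  HOC6H4: –OH attached directly to an aromatic ring → phenol (not alcohol); the ring itself is an arene.
  CH(C6H5): pendant –C6H5: benzene ring → arene.
  CH2CONHCH2: –C(=O)–N– linkage → amide (the N is not an amine).
  CH(OCOCH3): pendant –OC(=O)CH3: an acyloxy group → ester.
  CH2NHCH2: C–N–C with sp³ carbons and no adjacent C=O → amine (secondary).
  CH(NHCOCH3): pendant –NHC(=O)CH3: N bonded to a carbonyl → amide (not amine).
  CH(CH2OCH3): pendant –CH2OCH3: C–O–C linkage → ether.
  CH(CN): pendant –C≡N: nitrile.
  CH2SCH2: C–S–C linkage → sulfide (thioether).
  COOCH3: –C(=O)OCH3: carbonyl C bonded to C and to –OCH3 → ester (not ketone + ether).
Distinct types present: amide, amine, arene, ester, ether, nitrile, phenol, sulfide.

8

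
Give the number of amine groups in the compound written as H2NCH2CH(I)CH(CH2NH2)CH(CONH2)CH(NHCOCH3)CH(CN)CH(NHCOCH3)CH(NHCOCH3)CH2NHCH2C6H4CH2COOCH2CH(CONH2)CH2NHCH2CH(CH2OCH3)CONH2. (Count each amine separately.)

Taking each segment in turn:
  H2NCH2: –NH2 on an sp³ carbon with no adjacent C=O → amine.
  CH(I): halogen on an sp³ carbon → alkyl halide.
  CH(CH2NH2): pendant –CH2NH2: N on sp³ C, no adjacent C=O → amine.
  CH(CONH2): pendant –CONH2: carbonyl C bonded to C and N → amide.
  CH(NHCOCH3): pendant –NHC(=O)CH3: N bonded to a carbonyl → amide (not amine).
  CH(CN): pendant –C≡N: nitrile.
  CH(NHCOCH3): pendant –NHC(=O)CH3: N bonded to a carbonyl → amide (not amine).
  CH(NHCOCH3): pendant –NHC(=O)CH3: N bonded to a carbonyl → amide (not amine).
  CH2NHCH2: C–N–C with sp³ carbons and no adjacent C=O → amine (secondary).
  C6H4: para-disubstituted benzene ring → arene.
  CH2COOCH2: –C(=O)–O–C with C on the carbonyl side → ester.
  CH(CONH2): pendant –CONH2: carbonyl C bonded to C and N → amide.
  CH2NHCH2: C–N–C with sp³ carbons and no adjacent C=O → amine (secondary).
  CH(CH2OCH3): pendant –CH2OCH3: C–O–C linkage → ether.
  CONH2: –C(=O)NH2: carbonyl C bonded to C and to N → amide (the N is not a separate amine).
Amine appears at: H2NCH2, CH(CH2NH2), CH2NHCH2, CH2NHCH2 → 4.

4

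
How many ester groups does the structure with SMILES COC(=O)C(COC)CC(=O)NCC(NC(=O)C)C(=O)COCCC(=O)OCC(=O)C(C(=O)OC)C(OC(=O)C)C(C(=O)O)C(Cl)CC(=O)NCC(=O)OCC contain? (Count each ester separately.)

5

Working along the chain:
  CH3OOC: CH3O–C(=O)–: carbonyl C bonded to C and to –OCH3 → ester (not ketone + ether).
  CH(CH2OCH3): pendant –CH2OCH3: C–O–C linkage → ether.
  CH2CONHCH2: –C(=O)–N– linkage → amide (the N is not an amine).
  CH(NHCOCH3): pendant –NHC(=O)CH3: N bonded to a carbonyl → amide (not amine).
  CO: –C(=O)– with carbon on both sides → ketone.
  CH2OCH2: C–O–C with sp³ carbons on both sides and no adjacent C=O → ether.
  CH2COOCH2: –C(=O)–O–C with C on the carbonyl side → ester.
  CO: –C(=O)– with carbon on both sides → ketone.
  CH(COOCH3): pendant –COOCH3: carbonyl C bonded to C and –OCH3 → ester.
  CH(OCOCH3): pendant –OC(=O)CH3: an acyloxy group → ester.
  CH(COOH): pendant –COOH: carbonyl C bonded to C and –OH → carboxylic acid.
  CH(Cl): halogen on an sp³ carbon → alkyl halide.
  CH2CONHCH2: –C(=O)–N– linkage → amide (the N is not an amine).
  COOCH2CH3: –C(=O)OCH2CH3: carbonyl C bonded to C and to –OEt → ester.
Ester appears at: CH3OOC, CH2COOCH2, CH(COOCH3), CH(OCOCH3), COOCH2CH3 → 5.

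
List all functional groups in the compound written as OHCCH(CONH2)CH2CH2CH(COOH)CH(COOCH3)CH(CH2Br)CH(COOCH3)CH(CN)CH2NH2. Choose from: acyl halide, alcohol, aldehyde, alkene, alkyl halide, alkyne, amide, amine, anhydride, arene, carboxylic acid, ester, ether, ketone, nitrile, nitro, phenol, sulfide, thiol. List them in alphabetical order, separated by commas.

terminal –CHO: carbonyl C bonded to H and C → aldehyde.
pendant –CONH2: carbonyl C bonded to C and N → amide.
pendant –COOH: carbonyl C bonded to C and –OH → carboxylic acid.
pendant –COOCH3: carbonyl C bonded to C and –OCH3 → ester.
pendant –CH2X: halogen on sp³ carbon → alkyl halide.
pendant –COOCH3: carbonyl C bonded to C and –OCH3 → ester.
pendant –C≡N: nitrile.
–NH2 on an sp³ carbon with no adjacent C=O → amine.

aldehyde, alkyl halide, amide, amine, carboxylic acid, ester, nitrile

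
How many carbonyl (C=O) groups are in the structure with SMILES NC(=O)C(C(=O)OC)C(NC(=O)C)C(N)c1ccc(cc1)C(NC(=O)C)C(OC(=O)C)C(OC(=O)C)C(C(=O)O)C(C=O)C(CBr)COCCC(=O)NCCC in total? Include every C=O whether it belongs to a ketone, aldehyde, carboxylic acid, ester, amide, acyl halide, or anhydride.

H2NCO: amide, 1 C=O (running total 1).
CH(COOCH3): ester, 1 C=O (running total 2).
CH(NHCOCH3): amide, 1 C=O (running total 3).
CH(NHCOCH3): amide, 1 C=O (running total 4).
CH(OCOCH3): ester, 1 C=O (running total 5).
CH(OCOCH3): ester, 1 C=O (running total 6).
CH(COOH): carboxylic acid, 1 C=O (running total 7).
CH(CHO): aldehyde, 1 C=O (running total 8).
CH2CONHCH2: amide, 1 C=O (running total 9).

9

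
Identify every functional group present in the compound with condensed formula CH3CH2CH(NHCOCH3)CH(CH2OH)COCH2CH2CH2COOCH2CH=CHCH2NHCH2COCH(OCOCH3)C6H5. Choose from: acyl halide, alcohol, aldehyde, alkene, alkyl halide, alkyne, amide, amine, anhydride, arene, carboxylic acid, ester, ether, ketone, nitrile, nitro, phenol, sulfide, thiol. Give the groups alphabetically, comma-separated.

pendant –NHC(=O)CH3: N bonded to a carbonyl → amide (not amine).
pendant –CH2OH on an sp³ backbone C → alcohol.
–C(=O)– with carbon on both sides → ketone.
–C(=O)–O–C with C on the carbonyl side → ester.
C=C double bond → alkene.
C–N–C with sp³ carbons and no adjacent C=O → amine (secondary).
–C(=O)– with carbon on both sides → ketone.
pendant –OC(=O)CH3: an acyloxy group → ester.
–C6H5 phenyl ring → arene.

alcohol, alkene, amide, amine, arene, ester, ketone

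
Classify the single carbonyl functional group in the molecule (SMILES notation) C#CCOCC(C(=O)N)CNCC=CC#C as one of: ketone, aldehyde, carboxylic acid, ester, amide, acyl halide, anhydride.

amide

The carbonyl is in the CH(CONH2) segment: pendant –CONH2: carbonyl C bonded to C and N → amide.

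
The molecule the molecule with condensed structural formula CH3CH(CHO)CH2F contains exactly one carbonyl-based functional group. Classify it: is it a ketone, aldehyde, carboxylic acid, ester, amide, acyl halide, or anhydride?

aldehyde

The carbonyl is in the CH(CHO) segment: pendant –CHO: carbonyl C bonded to C and H → aldehyde.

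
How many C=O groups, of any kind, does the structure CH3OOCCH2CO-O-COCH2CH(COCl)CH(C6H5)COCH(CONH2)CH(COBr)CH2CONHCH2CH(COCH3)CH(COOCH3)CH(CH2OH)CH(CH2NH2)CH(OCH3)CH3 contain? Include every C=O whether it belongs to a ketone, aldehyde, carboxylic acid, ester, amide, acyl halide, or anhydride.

10

CH3OOC: ester, 1 C=O (running total 1).
CH2CO-O-COCH2: anhydride, 2 C=O (running total 3).
CH(COCl): acyl halide, 1 C=O (running total 4).
CO: ketone, 1 C=O (running total 5).
CH(CONH2): amide, 1 C=O (running total 6).
CH(COBr): acyl halide, 1 C=O (running total 7).
CH2CONHCH2: amide, 1 C=O (running total 8).
CH(COCH3): ketone, 1 C=O (running total 9).
CH(COOCH3): ester, 1 C=O (running total 10).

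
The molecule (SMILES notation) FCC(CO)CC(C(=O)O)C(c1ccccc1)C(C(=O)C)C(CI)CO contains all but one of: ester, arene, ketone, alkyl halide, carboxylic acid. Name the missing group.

alkyl halide: present (FCH2 — halogen on an sp³ carbon → alkyl halide).
carboxylic acid: present (CH(COOH) — pendant –COOH: carbonyl C bonded to C and –OH → carboxylic acid).
ketone: present (CH(COCH3) — pendant –COCH3: carbonyl C bonded to two carbons → ketone).
arene: present (CH(C6H5) — pendant –C6H5: benzene ring → arene).
ester: no segment matches this pattern.

ester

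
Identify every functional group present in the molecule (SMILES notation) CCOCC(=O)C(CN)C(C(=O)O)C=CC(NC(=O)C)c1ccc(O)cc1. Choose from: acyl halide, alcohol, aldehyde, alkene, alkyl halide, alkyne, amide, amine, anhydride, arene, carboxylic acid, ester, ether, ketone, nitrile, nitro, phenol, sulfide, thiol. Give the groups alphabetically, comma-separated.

C–O–C with sp³ carbons on both sides and no adjacent C=O → ether.
–C(=O)– with carbon on both sides → ketone.
pendant –CH2NH2: N on sp³ C, no adjacent C=O → amine.
pendant –COOH: carbonyl C bonded to C and –OH → carboxylic acid.
C=C double bond → alkene.
pendant –NHC(=O)CH3: N bonded to a carbonyl → amide (not amine).
–OH attached directly to an aromatic ring → phenol (not alcohol); the ring itself is an arene.

alkene, amide, amine, arene, carboxylic acid, ether, ketone, phenol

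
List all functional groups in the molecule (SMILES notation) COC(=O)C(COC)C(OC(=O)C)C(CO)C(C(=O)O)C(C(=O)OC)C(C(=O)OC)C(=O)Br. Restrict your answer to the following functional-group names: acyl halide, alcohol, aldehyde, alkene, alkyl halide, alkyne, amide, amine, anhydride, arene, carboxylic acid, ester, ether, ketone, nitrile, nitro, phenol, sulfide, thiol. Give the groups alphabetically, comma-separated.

acyl halide, alcohol, carboxylic acid, ester, ether

CH3O–C(=O)–: carbonyl C bonded to C and to –OCH3 → ester (not ketone + ether).
pendant –CH2OCH3: C–O–C linkage → ether.
pendant –OC(=O)CH3: an acyloxy group → ester.
pendant –CH2OH on an sp³ backbone C → alcohol.
pendant –COOH: carbonyl C bonded to C and –OH → carboxylic acid.
pendant –COOCH3: carbonyl C bonded to C and –OCH3 → ester.
pendant –COOCH3: carbonyl C bonded to C and –OCH3 → ester.
–C(=O)Br: carbonyl C bonded to C and to a halogen → acyl halide (not alkyl halide).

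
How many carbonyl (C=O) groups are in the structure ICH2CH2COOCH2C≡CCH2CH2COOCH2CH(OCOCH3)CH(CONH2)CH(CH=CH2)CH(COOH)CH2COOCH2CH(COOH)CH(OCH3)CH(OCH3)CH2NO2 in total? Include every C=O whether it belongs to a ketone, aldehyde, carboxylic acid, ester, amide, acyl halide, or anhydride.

CH2COOCH2: ester, 1 C=O (running total 1).
CH2COOCH2: ester, 1 C=O (running total 2).
CH(OCOCH3): ester, 1 C=O (running total 3).
CH(CONH2): amide, 1 C=O (running total 4).
CH(COOH): carboxylic acid, 1 C=O (running total 5).
CH2COOCH2: ester, 1 C=O (running total 6).
CH(COOH): carboxylic acid, 1 C=O (running total 7).

7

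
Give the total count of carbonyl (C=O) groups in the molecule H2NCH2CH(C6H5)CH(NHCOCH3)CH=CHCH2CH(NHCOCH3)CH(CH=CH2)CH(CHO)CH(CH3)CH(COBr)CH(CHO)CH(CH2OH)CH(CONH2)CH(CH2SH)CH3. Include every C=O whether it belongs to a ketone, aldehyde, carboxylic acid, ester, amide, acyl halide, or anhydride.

6

CH(NHCOCH3): amide, 1 C=O (running total 1).
CH(NHCOCH3): amide, 1 C=O (running total 2).
CH(CHO): aldehyde, 1 C=O (running total 3).
CH(COBr): acyl halide, 1 C=O (running total 4).
CH(CHO): aldehyde, 1 C=O (running total 5).
CH(CONH2): amide, 1 C=O (running total 6).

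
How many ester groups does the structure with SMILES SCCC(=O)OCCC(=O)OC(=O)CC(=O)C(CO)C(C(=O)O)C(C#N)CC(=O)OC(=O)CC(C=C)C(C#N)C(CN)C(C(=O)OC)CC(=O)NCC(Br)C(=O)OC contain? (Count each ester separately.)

3

–SH on an sp³ carbon → thiol.
–C(=O)–O–C with C on the carbonyl side → ester.
two acyl groups sharing one oxygen, –C(=O)–O–C(=O)– → anhydride.
–C(=O)– with carbon on both sides → ketone.
pendant –CH2OH on an sp³ backbone C → alcohol.
pendant –COOH: carbonyl C bonded to C and –OH → carboxylic acid.
pendant –C≡N: nitrile.
two acyl groups sharing one oxygen, –C(=O)–O–C(=O)– → anhydride.
pendant –CH=CH2: C=C double bond → alkene.
pendant –C≡N: nitrile.
pendant –CH2NH2: N on sp³ C, no adjacent C=O → amine.
pendant –COOCH3: carbonyl C bonded to C and –OCH3 → ester.
–C(=O)–N– linkage → amide (the N is not an amine).
halogen on an sp³ carbon → alkyl halide.
–C(=O)OCH3: carbonyl C bonded to C and to –OCH3 → ester (not ketone + ether).
Ester appears at: CH2COOCH2, CH(COOCH3), COOCH3 → 3.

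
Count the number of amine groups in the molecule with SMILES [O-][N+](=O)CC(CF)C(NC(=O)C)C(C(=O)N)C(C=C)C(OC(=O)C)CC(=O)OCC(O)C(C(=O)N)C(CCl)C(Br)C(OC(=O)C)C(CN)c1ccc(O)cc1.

1

Reading the structure from left to right:
  O2NCH2: –NO2 on carbon → nitro group.
  CH(CH2F): pendant –CH2X: halogen on sp³ carbon → alkyl halide.
  CH(NHCOCH3): pendant –NHC(=O)CH3: N bonded to a carbonyl → amide (not amine).
  CH(CONH2): pendant –CONH2: carbonyl C bonded to C and N → amide.
  CH(CH=CH2): pendant –CH=CH2: C=C double bond → alkene.
  CH(OCOCH3): pendant –OC(=O)CH3: an acyloxy group → ester.
  CH2COOCH2: –C(=O)–O–C with C on the carbonyl side → ester.
  CH(OH): –OH on an sp³ carbon → alcohol (secondary).
  CH(CONH2): pendant –CONH2: carbonyl C bonded to C and N → amide.
  CH(CH2Cl): pendant –CH2X: halogen on sp³ carbon → alkyl halide.
  CH(Br): halogen on an sp³ carbon → alkyl halide.
  CH(OCOCH3): pendant –OC(=O)CH3: an acyloxy group → ester.
  CH(CH2NH2): pendant –CH2NH2: N on sp³ C, no adjacent C=O → amine.
  C6H4OH: –OH attached directly to an aromatic ring → phenol (not alcohol); the ring itself is an arene.
Amine appears at: CH(CH2NH2) → 1.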